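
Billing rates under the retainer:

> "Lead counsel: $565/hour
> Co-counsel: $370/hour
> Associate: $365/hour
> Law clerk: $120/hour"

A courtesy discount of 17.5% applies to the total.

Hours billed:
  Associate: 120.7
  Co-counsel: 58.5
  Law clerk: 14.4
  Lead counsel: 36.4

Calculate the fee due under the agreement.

Lead counsel: 36.4 × $565 = $20,566.00
Co-counsel: 58.5 × $370 = $21,645.00
Associate: 120.7 × $365 = $44,055.50
Law clerk: 14.4 × $120 = $1,728.00
Subtotal: $87,994.50
Less 17.5% discount: −$15,399.04
Total: $87,994.50 − $15,399.04 = $72,595.46

$72,595.46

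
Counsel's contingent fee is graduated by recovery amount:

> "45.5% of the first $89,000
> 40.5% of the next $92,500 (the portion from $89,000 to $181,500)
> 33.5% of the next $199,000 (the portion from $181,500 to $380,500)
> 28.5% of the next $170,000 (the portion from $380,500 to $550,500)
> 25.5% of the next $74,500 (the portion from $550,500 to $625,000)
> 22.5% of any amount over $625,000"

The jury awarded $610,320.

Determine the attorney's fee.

$208,326.60

First $89,000 at 45.5% = $40,495.00
Next $92,500 at 40.5% = $37,462.50
Next $199,000 at 33.5% = $66,665.00
Next $170,000 at 28.5% = $48,450.00
Remaining $59,820 at 25.5% = $15,254.10
Fee: $40,495.00 + $37,462.50 + $66,665.00 + $48,450.00 + $15,254.10 = $208,326.60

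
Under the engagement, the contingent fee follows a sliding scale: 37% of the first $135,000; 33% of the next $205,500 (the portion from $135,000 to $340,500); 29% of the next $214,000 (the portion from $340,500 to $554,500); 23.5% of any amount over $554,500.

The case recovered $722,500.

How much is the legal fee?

First $135,000 at 37% = $49,950.00
Next $205,500 at 33% = $67,815.00
Next $214,000 at 29% = $62,060.00
Remaining $168,000 at 23.5% = $39,480.00
Fee: $49,950.00 + $67,815.00 + $62,060.00 + $39,480.00 = $219,305.00

$219,305.00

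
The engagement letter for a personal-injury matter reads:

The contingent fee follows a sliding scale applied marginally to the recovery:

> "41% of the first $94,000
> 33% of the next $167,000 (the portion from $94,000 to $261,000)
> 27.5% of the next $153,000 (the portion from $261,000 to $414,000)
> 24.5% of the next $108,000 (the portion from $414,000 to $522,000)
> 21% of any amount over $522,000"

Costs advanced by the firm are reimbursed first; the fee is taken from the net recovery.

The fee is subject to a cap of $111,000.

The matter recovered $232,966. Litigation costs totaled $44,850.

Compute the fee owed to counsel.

Fee base (net of costs): $232,966 − $44,850 = $188,116
First $94,000 at 41% = $38,540.00
Remaining $94,116 at 33% = $31,058.28
Fee: $38,540.00 + $31,058.28 = $69,598.28
$69,598.28 is under the $111,000 cap.

$69,598.28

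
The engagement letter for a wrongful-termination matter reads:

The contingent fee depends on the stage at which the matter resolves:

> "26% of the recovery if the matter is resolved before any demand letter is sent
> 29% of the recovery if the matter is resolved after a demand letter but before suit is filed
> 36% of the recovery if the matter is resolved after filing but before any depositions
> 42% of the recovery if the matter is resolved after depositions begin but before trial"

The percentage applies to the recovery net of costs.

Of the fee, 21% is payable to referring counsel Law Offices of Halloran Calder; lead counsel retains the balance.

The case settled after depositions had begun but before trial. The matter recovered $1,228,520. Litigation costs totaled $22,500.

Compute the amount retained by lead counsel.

$400,157.44

Fee base (net of costs): $1,228,520 − $22,500 = $1,206,020
The matter settled after depositions had begun but before trial, so the 42% rate applies.
$1,206,020 × 42% = $506,528.40
Referral share: 21% of $506,528.40 = $106,370.96; lead counsel retains $506,528.40 − $106,370.96 = $400,157.44.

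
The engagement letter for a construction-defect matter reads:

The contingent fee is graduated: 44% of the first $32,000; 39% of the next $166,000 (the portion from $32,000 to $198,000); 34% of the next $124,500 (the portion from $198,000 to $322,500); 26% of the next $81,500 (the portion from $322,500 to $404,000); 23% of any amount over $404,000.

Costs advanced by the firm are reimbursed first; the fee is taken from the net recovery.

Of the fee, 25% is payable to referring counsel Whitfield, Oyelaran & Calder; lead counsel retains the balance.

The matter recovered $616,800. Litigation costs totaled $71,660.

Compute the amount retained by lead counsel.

$131,101.65

Fee base (net of costs): $616,800 − $71,660 = $545,140
First $32,000 at 44% = $14,080.00
Next $166,000 at 39% = $64,740.00
Next $124,500 at 34% = $42,330.00
Next $81,500 at 26% = $21,190.00
Remaining $141,140 at 23% = $32,462.20
Fee: $14,080.00 + $64,740.00 + $42,330.00 + $21,190.00 + $32,462.20 = $174,802.20
Referral share: 25% of $174,802.20 = $43,700.55; lead counsel retains $174,802.20 − $43,700.55 = $131,101.65.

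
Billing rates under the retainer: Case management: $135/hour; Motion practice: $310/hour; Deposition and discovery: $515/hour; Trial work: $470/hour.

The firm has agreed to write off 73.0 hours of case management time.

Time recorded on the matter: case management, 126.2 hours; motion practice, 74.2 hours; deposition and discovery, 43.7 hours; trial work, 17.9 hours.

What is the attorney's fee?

Case management: 126.2 × $135 = $17,037.00
Motion practice: 74.2 × $310 = $23,002.00
Deposition and discovery: 43.7 × $515 = $22,505.50
Trial work: 17.9 × $470 = $8,413.00
Subtotal: $70,957.50
Write-off: 73.0 × $135 = $9,855.00
Total: $70,957.50 − $9,855.00 = $61,102.50

$61,102.50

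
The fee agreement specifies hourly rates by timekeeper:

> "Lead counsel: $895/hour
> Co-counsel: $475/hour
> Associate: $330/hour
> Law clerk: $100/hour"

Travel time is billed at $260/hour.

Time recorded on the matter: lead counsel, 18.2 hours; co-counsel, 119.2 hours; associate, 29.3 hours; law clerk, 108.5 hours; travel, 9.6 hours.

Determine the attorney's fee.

Lead counsel: 18.2 × $895 = $16,289.00
Co-counsel: 119.2 × $475 = $56,620.00
Associate: 29.3 × $330 = $9,669.00
Law clerk: 108.5 × $100 = $10,850.00
Subtotal: $16,289.00 + $56,620.00 + $9,669.00 + $10,850.00 = $93,428.00
Travel: 9.6 × $260 = $2,496.00
Total: $93,428.00 + $2,496.00 = $95,924.00

$95,924.00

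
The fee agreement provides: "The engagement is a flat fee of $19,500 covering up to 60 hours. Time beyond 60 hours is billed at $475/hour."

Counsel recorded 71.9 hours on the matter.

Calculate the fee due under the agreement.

Flat fee: $19,500.00
Excess hours: 71.9 − 60 = 11.9
Overrun: 11.9 × $475 = $5,652.50
Total: $19,500.00 + $5,652.50 = $25,152.50

$25,152.50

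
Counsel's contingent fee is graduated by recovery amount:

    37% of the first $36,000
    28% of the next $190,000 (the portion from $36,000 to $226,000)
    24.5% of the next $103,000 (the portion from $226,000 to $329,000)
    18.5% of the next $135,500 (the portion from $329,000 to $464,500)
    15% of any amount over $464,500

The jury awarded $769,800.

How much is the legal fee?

$162,617.50

First $36,000 at 37% = $13,320.00
Next $190,000 at 28% = $53,200.00
Next $103,000 at 24.5% = $25,235.00
Next $135,500 at 18.5% = $25,067.50
Remaining $305,300 at 15% = $45,795.00
Fee: $13,320.00 + $53,200.00 + $25,235.00 + $25,067.50 + $45,795.00 = $162,617.50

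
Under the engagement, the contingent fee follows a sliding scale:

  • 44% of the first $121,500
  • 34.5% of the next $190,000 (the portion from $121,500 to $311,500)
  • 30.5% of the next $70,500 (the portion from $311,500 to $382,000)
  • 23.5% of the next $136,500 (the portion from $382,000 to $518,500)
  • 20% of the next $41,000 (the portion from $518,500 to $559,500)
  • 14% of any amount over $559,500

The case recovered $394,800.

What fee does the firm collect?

First $121,500 at 44% = $53,460.00
Next $190,000 at 34.5% = $65,550.00
Next $70,500 at 30.5% = $21,502.50
Remaining $12,800 at 23.5% = $3,008.00
Fee: $53,460.00 + $65,550.00 + $21,502.50 + $3,008.00 = $143,520.50

$143,520.50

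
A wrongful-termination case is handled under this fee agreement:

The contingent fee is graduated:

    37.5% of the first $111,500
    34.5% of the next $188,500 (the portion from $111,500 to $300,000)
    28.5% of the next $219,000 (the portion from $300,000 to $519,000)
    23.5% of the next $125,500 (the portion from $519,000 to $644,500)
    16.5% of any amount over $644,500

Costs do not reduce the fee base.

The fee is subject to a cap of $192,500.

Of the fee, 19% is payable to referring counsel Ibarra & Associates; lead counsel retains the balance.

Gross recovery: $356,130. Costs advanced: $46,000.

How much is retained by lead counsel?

Fee base is the gross recovery, $356,130; costs are reimbursed separately.
First $111,500 at 37.5% = $41,812.50
Next $188,500 at 34.5% = $65,032.50
Remaining $56,130 at 28.5% = $15,997.05
Fee: $41,812.50 + $65,032.50 + $15,997.05 = $122,842.05
$122,842.05 is under the $192,500 cap.
Referral share: 19% of $122,842.05 = $23,339.99; lead counsel retains $122,842.05 − $23,339.99 = $99,502.06.

$99,502.06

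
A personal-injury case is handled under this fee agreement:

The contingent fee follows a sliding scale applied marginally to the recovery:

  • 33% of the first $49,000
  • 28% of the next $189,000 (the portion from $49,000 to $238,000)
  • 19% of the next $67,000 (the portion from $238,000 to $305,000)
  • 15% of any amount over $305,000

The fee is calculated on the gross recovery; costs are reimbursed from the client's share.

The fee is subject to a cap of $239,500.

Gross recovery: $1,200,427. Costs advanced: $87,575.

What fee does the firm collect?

$216,134.05

Fee base is the gross recovery, $1,200,427; costs are reimbursed separately.
First $49,000 at 33% = $16,170.00
Next $189,000 at 28% = $52,920.00
Next $67,000 at 19% = $12,730.00
Remaining $895,427 at 15% = $134,314.05
Fee: $16,170.00 + $52,920.00 + $12,730.00 + $134,314.05 = $216,134.05
$216,134.05 is under the $239,500 cap.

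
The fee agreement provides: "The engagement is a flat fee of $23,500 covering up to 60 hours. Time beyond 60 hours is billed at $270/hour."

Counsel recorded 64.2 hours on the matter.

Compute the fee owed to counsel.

Flat fee: $23,500.00
Excess hours: 64.2 − 60 = 4.2
Overrun: 4.2 × $270 = $1,134.00
Total: $23,500.00 + $1,134.00 = $24,634.00

$24,634.00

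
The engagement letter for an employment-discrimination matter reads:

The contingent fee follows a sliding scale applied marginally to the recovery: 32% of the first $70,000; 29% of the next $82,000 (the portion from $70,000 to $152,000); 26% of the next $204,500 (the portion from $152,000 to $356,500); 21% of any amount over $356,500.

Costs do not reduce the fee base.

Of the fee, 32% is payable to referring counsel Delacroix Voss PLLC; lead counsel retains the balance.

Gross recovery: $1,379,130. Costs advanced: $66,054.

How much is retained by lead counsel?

$213,589.56

Fee base is the gross recovery, $1,379,130; costs are reimbursed separately.
First $70,000 at 32% = $22,400.00
Next $82,000 at 29% = $23,780.00
Next $204,500 at 26% = $53,170.00
Remaining $1,022,630 at 21% = $214,752.30
Fee: $22,400.00 + $23,780.00 + $53,170.00 + $214,752.30 = $314,102.30
Referral share: 32% of $314,102.30 = $100,512.74; lead counsel retains $314,102.30 − $100,512.74 = $213,589.56.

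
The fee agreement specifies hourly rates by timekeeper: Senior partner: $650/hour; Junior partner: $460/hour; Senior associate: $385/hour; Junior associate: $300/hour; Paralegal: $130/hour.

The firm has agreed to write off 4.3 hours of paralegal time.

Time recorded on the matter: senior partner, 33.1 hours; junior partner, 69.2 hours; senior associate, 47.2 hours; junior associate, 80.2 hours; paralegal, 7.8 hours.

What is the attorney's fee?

$96,034.00

Senior partner: 33.1 × $650 = $21,515.00
Junior partner: 69.2 × $460 = $31,832.00
Senior associate: 47.2 × $385 = $18,172.00
Junior associate: 80.2 × $300 = $24,060.00
Paralegal: 7.8 × $130 = $1,014.00
Subtotal: $96,593.00
Write-off: 4.3 × $130 = $559.00
Total: $96,593.00 − $559.00 = $96,034.00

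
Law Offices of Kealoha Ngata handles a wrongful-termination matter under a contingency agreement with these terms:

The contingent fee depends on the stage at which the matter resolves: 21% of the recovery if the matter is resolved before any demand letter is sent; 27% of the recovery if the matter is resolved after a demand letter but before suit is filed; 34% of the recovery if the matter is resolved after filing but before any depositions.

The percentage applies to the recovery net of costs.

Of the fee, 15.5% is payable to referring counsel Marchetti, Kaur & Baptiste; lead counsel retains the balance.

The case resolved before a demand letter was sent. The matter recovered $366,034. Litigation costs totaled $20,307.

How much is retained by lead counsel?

$61,349.26

Fee base (net of costs): $366,034 − $20,307 = $345,727
The matter resolved before a demand letter was sent, so the 21% rate applies.
$345,727 × 21% = $72,602.67
Referral share: 15.5% of $72,602.67 = $11,253.41; lead counsel retains $72,602.67 − $11,253.41 = $61,349.26.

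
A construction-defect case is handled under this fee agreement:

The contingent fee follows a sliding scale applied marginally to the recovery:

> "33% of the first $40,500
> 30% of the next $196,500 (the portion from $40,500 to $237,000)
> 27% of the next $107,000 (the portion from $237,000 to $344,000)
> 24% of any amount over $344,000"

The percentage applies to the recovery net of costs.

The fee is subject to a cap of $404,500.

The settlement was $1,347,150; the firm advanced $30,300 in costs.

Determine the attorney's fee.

$334,689.00

Fee base (net of costs): $1,347,150 − $30,300 = $1,316,850
First $40,500 at 33% = $13,365.00
Next $196,500 at 30% = $58,950.00
Next $107,000 at 27% = $28,890.00
Remaining $972,850 at 24% = $233,484.00
Fee: $13,365.00 + $58,950.00 + $28,890.00 + $233,484.00 = $334,689.00
$334,689.00 is under the $404,500 cap.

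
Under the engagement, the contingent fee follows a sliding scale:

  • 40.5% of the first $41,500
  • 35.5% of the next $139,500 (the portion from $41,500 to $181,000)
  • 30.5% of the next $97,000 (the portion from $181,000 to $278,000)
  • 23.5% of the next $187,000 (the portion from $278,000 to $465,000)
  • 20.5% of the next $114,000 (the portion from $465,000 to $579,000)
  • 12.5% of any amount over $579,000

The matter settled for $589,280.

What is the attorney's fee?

First $41,500 at 40.5% = $16,807.50
Next $139,500 at 35.5% = $49,522.50
Next $97,000 at 30.5% = $29,585.00
Next $187,000 at 23.5% = $43,945.00
Next $114,000 at 20.5% = $23,370.00
Remaining $10,280 at 12.5% = $1,285.00
Fee: $16,807.50 + $49,522.50 + $29,585.00 + $43,945.00 + $23,370.00 + $1,285.00 = $164,515.00

$164,515.00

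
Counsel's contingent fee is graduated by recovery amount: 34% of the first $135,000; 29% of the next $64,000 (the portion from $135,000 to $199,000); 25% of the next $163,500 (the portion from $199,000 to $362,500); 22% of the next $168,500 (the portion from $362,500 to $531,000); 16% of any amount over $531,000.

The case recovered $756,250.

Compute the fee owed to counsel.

First $135,000 at 34% = $45,900.00
Next $64,000 at 29% = $18,560.00
Next $163,500 at 25% = $40,875.00
Next $168,500 at 22% = $37,070.00
Remaining $225,250 at 16% = $36,040.00
Fee: $45,900.00 + $18,560.00 + $40,875.00 + $37,070.00 + $36,040.00 = $178,445.00

$178,445.00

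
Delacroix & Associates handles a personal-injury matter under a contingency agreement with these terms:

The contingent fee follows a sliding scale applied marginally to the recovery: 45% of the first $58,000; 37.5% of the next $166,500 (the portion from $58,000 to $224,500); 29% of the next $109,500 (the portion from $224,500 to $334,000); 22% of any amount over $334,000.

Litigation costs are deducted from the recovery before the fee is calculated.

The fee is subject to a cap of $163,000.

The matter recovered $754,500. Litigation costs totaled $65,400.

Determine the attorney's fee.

$163,000.00

Fee base (net of costs): $754,500 − $65,400 = $689,100
First $58,000 at 45% = $26,100.00
Next $166,500 at 37.5% = $62,437.50
Next $109,500 at 29% = $31,755.00
Remaining $355,100 at 22% = $78,122.00
Fee: $26,100.00 + $62,437.50 + $31,755.00 + $78,122.00 = $198,414.50
$198,414.50 exceeds the $163,000 cap, so the fee is capped at $163,000.00.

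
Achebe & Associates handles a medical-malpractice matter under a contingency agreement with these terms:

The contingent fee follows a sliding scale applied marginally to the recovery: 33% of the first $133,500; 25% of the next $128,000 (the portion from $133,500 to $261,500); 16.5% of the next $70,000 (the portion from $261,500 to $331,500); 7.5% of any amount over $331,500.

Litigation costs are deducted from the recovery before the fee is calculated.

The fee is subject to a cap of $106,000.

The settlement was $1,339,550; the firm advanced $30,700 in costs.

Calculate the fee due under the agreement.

Fee base (net of costs): $1,339,550 − $30,700 = $1,308,850
First $133,500 at 33% = $44,055.00
Next $128,000 at 25% = $32,000.00
Next $70,000 at 16.5% = $11,550.00
Remaining $977,350 at 7.5% = $73,301.25
Fee: $44,055.00 + $32,000.00 + $11,550.00 + $73,301.25 = $160,906.25
$160,906.25 exceeds the $106,000 cap, so the fee is capped at $106,000.00.

$106,000.00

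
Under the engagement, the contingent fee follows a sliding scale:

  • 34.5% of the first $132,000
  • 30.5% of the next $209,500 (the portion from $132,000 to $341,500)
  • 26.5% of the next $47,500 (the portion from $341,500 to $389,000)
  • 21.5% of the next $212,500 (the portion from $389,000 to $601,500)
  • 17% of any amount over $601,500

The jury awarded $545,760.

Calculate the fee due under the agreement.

First $132,000 at 34.5% = $45,540.00
Next $209,500 at 30.5% = $63,897.50
Next $47,500 at 26.5% = $12,587.50
Remaining $156,760 at 21.5% = $33,703.40
Fee: $45,540.00 + $63,897.50 + $12,587.50 + $33,703.40 = $155,728.40

$155,728.40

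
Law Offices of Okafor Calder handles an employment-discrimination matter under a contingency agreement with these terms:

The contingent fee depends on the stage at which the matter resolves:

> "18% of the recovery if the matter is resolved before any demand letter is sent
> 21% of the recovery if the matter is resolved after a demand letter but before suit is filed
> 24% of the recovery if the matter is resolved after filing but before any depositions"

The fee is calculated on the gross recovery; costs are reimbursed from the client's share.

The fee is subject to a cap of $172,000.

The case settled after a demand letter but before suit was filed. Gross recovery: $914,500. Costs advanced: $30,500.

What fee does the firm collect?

$172,000.00

Fee base is the gross recovery, $914,500; costs are reimbursed separately.
The matter settled after a demand letter but before suit was filed, so the 21% rate applies.
$914,500 × 21% = $192,045.00
$192,045.00 exceeds the $172,000 cap, so the fee is capped at $172,000.00.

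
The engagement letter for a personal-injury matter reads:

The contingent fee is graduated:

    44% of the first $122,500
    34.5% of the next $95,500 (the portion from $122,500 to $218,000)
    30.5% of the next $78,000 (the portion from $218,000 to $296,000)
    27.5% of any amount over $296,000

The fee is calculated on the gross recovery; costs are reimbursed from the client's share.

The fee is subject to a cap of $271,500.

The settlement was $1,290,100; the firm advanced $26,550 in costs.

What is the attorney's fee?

$271,500.00

Fee base is the gross recovery, $1,290,100; costs are reimbursed separately.
First $122,500 at 44% = $53,900.00
Next $95,500 at 34.5% = $32,947.50
Next $78,000 at 30.5% = $23,790.00
Remaining $994,100 at 27.5% = $273,377.50
Fee: $53,900.00 + $32,947.50 + $23,790.00 + $273,377.50 = $384,015.00
$384,015.00 exceeds the $271,500 cap, so the fee is capped at $271,500.00.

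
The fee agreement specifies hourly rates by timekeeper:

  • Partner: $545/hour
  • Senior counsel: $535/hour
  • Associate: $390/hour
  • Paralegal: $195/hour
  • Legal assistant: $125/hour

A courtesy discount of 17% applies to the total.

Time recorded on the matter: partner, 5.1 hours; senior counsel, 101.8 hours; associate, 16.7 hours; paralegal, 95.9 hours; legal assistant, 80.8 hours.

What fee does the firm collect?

Partner: 5.1 × $545 = $2,779.50
Senior counsel: 101.8 × $535 = $54,463.00
Associate: 16.7 × $390 = $6,513.00
Paralegal: 95.9 × $195 = $18,700.50
Legal assistant: 80.8 × $125 = $10,100.00
Subtotal: $92,556.00
Less 17% discount: −$15,734.52
Total: $92,556.00 − $15,734.52 = $76,821.48

$76,821.48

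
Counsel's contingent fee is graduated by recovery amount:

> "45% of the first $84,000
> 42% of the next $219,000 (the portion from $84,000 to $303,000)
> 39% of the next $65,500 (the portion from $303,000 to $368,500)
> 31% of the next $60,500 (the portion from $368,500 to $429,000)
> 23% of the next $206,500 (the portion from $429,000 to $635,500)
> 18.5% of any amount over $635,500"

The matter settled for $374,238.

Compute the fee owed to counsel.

First $84,000 at 45% = $37,800.00
Next $219,000 at 42% = $91,980.00
Next $65,500 at 39% = $25,545.00
Remaining $5,738 at 31% = $1,778.78
Fee: $37,800.00 + $91,980.00 + $25,545.00 + $1,778.78 = $157,103.78

$157,103.78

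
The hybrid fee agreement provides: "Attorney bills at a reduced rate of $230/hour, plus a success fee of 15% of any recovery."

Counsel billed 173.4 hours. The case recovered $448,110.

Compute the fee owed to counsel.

Hourly: 173.4 × $230 = $39,882.00
Success fee: 15% of $448,110 = $67,216.50
Total: $39,882.00 + $67,216.50 = $107,098.50

$107,098.50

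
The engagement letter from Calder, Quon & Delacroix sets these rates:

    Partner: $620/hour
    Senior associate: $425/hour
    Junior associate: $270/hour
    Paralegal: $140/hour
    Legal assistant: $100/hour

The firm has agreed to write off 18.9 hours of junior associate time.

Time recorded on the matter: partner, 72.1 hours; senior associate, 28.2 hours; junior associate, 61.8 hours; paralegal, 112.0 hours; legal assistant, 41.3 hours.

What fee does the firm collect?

$88,080.00

Partner: 72.1 × $620 = $44,702.00
Senior associate: 28.2 × $425 = $11,985.00
Junior associate: 61.8 × $270 = $16,686.00
Paralegal: 112.0 × $140 = $15,680.00
Legal assistant: 41.3 × $100 = $4,130.00
Subtotal: $93,183.00
Write-off: 18.9 × $270 = $5,103.00
Total: $93,183.00 − $5,103.00 = $88,080.00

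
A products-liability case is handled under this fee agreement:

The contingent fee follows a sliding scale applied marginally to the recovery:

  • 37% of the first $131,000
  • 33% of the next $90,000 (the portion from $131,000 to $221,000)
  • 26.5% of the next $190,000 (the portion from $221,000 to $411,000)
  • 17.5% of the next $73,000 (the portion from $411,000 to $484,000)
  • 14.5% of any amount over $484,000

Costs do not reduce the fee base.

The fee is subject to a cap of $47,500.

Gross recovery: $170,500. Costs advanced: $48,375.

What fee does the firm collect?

Fee base is the gross recovery, $170,500; costs are reimbursed separately.
First $131,000 at 37% = $48,470.00
Remaining $39,500 at 33% = $13,035.00
Fee: $48,470.00 + $13,035.00 = $61,505.00
$61,505.00 exceeds the $47,500 cap, so the fee is capped at $47,500.00.

$47,500.00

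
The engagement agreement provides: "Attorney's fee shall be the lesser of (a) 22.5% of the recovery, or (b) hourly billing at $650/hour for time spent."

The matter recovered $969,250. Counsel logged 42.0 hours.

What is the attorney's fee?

$27,300.00

(a) 22.5% of $969,250 = $218,081.25
(b) 42.0 × $650 = $27,300.00
The lesser is (b): $27,300.00.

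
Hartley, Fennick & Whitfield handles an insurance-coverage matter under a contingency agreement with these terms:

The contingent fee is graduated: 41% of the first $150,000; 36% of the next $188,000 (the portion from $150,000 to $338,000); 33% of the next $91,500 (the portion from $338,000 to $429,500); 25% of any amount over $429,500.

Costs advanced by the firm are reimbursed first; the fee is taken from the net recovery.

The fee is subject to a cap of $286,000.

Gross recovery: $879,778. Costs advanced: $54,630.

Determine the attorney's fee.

$258,287.00

Fee base (net of costs): $879,778 − $54,630 = $825,148
First $150,000 at 41% = $61,500.00
Next $188,000 at 36% = $67,680.00
Next $91,500 at 33% = $30,195.00
Remaining $395,648 at 25% = $98,912.00
Fee: $61,500.00 + $67,680.00 + $30,195.00 + $98,912.00 = $258,287.00
$258,287.00 is under the $286,000 cap.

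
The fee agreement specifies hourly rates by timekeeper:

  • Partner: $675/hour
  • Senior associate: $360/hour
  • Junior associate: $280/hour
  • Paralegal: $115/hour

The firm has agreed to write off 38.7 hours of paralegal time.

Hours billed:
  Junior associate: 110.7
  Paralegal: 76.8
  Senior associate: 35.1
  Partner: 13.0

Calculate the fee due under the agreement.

Partner: 13.0 × $675 = $8,775.00
Senior associate: 35.1 × $360 = $12,636.00
Junior associate: 110.7 × $280 = $30,996.00
Paralegal: 76.8 × $115 = $8,832.00
Subtotal: $61,239.00
Write-off: 38.7 × $115 = $4,450.50
Total: $61,239.00 − $4,450.50 = $56,788.50

$56,788.50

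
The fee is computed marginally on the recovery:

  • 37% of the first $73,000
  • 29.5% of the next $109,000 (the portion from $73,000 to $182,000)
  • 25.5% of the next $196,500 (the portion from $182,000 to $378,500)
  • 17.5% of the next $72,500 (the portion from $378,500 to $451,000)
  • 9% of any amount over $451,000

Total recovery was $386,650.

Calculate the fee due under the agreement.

First $73,000 at 37% = $27,010.00
Next $109,000 at 29.5% = $32,155.00
Next $196,500 at 25.5% = $50,107.50
Remaining $8,150 at 17.5% = $1,426.25
Fee: $27,010.00 + $32,155.00 + $50,107.50 + $1,426.25 = $110,698.75

$110,698.75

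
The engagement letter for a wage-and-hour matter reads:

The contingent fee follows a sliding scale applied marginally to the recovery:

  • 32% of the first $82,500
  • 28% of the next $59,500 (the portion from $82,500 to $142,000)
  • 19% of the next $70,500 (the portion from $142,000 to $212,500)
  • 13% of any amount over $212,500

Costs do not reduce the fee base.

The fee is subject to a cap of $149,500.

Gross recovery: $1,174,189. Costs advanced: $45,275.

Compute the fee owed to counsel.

Fee base is the gross recovery, $1,174,189; costs are reimbursed separately.
First $82,500 at 32% = $26,400.00
Next $59,500 at 28% = $16,660.00
Next $70,500 at 19% = $13,395.00
Remaining $961,689 at 13% = $125,019.57
Fee: $26,400.00 + $16,660.00 + $13,395.00 + $125,019.57 = $181,474.57
$181,474.57 exceeds the $149,500 cap, so the fee is capped at $149,500.00.

$149,500.00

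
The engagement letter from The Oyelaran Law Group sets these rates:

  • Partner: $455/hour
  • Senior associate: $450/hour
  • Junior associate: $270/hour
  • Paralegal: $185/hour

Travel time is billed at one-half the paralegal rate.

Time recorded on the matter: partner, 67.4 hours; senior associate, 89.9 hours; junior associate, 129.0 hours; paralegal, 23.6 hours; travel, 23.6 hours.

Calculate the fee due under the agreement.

$112,501.00

Partner: 67.4 × $455 = $30,667.00
Senior associate: 89.9 × $450 = $40,455.00
Junior associate: 129.0 × $270 = $34,830.00
Paralegal: 23.6 × $185 = $4,366.00
Subtotal: $30,667.00 + $40,455.00 + $34,830.00 + $4,366.00 = $110,318.00
Travel: 23.6 × ($185 ÷ 2) = 23.6 × $92.50 = $2,183.00
Total: $110,318.00 + $2,183.00 = $112,501.00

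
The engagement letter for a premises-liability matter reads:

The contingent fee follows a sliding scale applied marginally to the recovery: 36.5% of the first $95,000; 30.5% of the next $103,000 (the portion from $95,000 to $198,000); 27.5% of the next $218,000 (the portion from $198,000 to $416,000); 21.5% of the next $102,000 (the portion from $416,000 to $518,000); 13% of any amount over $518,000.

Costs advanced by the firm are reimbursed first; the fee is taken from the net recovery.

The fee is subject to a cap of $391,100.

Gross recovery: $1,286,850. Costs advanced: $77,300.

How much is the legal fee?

Fee base (net of costs): $1,286,850 − $77,300 = $1,209,550
First $95,000 at 36.5% = $34,675.00
Next $103,000 at 30.5% = $31,415.00
Next $218,000 at 27.5% = $59,950.00
Next $102,000 at 21.5% = $21,930.00
Remaining $691,550 at 13% = $89,901.50
Fee: $34,675.00 + $31,415.00 + $59,950.00 + $21,930.00 + $89,901.50 = $237,871.50
$237,871.50 is under the $391,100 cap.

$237,871.50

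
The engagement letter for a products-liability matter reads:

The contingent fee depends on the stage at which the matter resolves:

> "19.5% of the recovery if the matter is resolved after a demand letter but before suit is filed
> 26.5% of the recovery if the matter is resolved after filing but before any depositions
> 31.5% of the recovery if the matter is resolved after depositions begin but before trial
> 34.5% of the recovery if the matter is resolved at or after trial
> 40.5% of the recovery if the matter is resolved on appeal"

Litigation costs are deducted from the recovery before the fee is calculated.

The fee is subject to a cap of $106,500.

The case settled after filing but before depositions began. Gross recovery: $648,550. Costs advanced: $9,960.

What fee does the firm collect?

Fee base (net of costs): $648,550 − $9,960 = $638,590
The matter settled after filing but before depositions began, so the 26.5% rate applies.
$638,590 × 26.5% = $169,226.35
$169,226.35 exceeds the $106,500 cap, so the fee is capped at $106,500.00.

$106,500.00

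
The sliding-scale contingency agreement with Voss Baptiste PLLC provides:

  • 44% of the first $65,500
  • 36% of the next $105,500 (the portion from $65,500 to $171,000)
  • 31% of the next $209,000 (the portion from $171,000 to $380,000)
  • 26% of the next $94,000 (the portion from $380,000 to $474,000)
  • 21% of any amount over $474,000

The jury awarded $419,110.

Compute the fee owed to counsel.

First $65,500 at 44% = $28,820.00
Next $105,500 at 36% = $37,980.00
Next $209,000 at 31% = $64,790.00
Remaining $39,110 at 26% = $10,168.60
Fee: $28,820.00 + $37,980.00 + $64,790.00 + $10,168.60 = $141,758.60

$141,758.60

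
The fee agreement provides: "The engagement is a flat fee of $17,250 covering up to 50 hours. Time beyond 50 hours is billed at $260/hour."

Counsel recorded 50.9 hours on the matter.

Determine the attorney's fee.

Flat fee: $17,250.00
Excess hours: 50.9 − 50 = 0.9
Overrun: 0.9 × $260 = $234.00
Total: $17,250.00 + $234.00 = $17,484.00

$17,484.00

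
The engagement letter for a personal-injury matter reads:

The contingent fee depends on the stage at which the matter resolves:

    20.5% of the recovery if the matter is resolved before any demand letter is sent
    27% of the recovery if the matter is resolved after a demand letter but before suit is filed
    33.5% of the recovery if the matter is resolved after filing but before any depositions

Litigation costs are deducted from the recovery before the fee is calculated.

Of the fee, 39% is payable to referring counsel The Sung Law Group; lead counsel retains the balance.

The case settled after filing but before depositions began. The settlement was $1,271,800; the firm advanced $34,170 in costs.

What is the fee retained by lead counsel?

Fee base (net of costs): $1,271,800 − $34,170 = $1,237,630
The matter settled after filing but before depositions began, so the 33.5% rate applies.
$1,237,630 × 33.5% = $414,606.05
Referral share: 39% of $414,606.05 = $161,696.36; lead counsel retains $414,606.05 − $161,696.36 = $252,909.69.

$252,909.69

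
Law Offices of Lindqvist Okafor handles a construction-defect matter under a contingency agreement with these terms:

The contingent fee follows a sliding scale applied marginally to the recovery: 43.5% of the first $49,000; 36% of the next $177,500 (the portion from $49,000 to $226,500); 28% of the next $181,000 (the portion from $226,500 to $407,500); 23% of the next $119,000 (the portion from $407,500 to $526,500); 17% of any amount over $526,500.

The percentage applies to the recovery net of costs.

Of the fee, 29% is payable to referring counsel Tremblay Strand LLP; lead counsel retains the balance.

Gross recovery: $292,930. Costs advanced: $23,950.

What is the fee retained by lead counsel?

Fee base (net of costs): $292,930 − $23,950 = $268,980
First $49,000 at 43.5% = $21,315.00
Next $177,500 at 36% = $63,900.00
Remaining $42,480 at 28% = $11,894.40
Fee: $21,315.00 + $63,900.00 + $11,894.40 = $97,109.40
Referral share: 29% of $97,109.40 = $28,161.73; lead counsel retains $97,109.40 − $28,161.73 = $68,947.67.

$68,947.67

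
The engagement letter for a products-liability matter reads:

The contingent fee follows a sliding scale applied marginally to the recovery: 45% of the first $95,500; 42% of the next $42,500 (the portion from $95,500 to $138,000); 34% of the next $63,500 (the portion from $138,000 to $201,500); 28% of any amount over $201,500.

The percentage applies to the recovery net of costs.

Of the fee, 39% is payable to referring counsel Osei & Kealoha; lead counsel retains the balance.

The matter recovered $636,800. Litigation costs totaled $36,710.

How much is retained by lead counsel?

Fee base (net of costs): $636,800 − $36,710 = $600,090
First $95,500 at 45% = $42,975.00
Next $42,500 at 42% = $17,850.00
Next $63,500 at 34% = $21,590.00
Remaining $398,590 at 28% = $111,605.20
Fee: $42,975.00 + $17,850.00 + $21,590.00 + $111,605.20 = $194,020.20
Referral share: 39% of $194,020.20 = $75,667.88; lead counsel retains $194,020.20 − $75,667.88 = $118,352.32.

$118,352.32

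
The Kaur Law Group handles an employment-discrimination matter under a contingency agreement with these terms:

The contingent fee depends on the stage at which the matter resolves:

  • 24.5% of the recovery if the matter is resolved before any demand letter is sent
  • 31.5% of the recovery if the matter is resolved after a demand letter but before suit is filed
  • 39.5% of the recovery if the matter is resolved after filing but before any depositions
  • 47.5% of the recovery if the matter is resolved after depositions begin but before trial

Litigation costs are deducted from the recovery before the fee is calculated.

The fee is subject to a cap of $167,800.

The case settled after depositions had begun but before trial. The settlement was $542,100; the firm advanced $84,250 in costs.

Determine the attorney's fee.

Fee base (net of costs): $542,100 − $84,250 = $457,850
The matter settled after depositions had begun but before trial, so the 47.5% rate applies.
$457,850 × 47.5% = $217,478.75
$217,478.75 exceeds the $167,800 cap, so the fee is capped at $167,800.00.

$167,800.00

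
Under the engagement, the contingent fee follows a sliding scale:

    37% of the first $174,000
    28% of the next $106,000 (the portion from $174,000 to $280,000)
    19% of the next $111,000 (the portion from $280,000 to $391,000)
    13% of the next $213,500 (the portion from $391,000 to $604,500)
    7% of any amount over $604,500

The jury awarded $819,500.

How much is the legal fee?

$157,955.00

First $174,000 at 37% = $64,380.00
Next $106,000 at 28% = $29,680.00
Next $111,000 at 19% = $21,090.00
Next $213,500 at 13% = $27,755.00
Remaining $215,000 at 7% = $15,050.00
Fee: $64,380.00 + $29,680.00 + $21,090.00 + $27,755.00 + $15,050.00 = $157,955.00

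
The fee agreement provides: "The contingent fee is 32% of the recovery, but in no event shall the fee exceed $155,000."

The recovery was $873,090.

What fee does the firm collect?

$155,000.00

32% of $873,090 = $279,388.80
That exceeds the $155,000 cap, so the fee is capped at $155,000.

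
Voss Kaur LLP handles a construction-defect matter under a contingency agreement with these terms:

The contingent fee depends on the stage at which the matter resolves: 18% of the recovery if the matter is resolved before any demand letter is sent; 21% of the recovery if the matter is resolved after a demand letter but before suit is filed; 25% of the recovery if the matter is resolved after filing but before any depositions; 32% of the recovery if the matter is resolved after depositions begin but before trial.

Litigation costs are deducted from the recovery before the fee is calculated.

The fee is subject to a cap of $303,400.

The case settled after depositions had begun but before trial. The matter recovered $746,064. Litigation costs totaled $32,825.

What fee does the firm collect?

Fee base (net of costs): $746,064 − $32,825 = $713,239
The matter settled after depositions had begun but before trial, so the 32% rate applies.
$713,239 × 32% = $228,236.48
$228,236.48 is under the $303,400 cap.

$228,236.48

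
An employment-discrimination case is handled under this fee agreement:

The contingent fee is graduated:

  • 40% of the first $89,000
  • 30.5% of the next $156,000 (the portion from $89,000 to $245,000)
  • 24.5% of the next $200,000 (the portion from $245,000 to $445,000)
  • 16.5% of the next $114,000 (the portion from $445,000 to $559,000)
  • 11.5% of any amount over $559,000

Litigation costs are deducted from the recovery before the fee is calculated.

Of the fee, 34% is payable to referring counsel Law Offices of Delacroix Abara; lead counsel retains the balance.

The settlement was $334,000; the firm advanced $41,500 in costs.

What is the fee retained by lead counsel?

$62,579.55

Fee base (net of costs): $334,000 − $41,500 = $292,500
First $89,000 at 40% = $35,600.00
Next $156,000 at 30.5% = $47,580.00
Remaining $47,500 at 24.5% = $11,637.50
Fee: $35,600.00 + $47,580.00 + $11,637.50 = $94,817.50
Referral share: 34% of $94,817.50 = $32,237.95; lead counsel retains $94,817.50 − $32,237.95 = $62,579.55.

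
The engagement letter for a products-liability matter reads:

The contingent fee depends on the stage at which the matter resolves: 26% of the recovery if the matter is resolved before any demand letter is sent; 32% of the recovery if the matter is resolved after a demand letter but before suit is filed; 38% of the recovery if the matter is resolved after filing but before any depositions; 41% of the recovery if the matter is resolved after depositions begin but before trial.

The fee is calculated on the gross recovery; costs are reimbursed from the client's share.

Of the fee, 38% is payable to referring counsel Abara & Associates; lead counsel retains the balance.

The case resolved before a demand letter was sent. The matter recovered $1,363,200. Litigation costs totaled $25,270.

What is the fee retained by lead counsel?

$219,747.84

Fee base is the gross recovery, $1,363,200; costs are reimbursed separately.
The matter resolved before a demand letter was sent, so the 26% rate applies.
$1,363,200 × 26% = $354,432.00
Referral share: 38% of $354,432.00 = $134,684.16; lead counsel retains $354,432.00 − $134,684.16 = $219,747.84.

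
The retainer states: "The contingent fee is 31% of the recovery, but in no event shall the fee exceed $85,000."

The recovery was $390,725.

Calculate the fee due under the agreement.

31% of $390,725 = $121,124.75
That exceeds the $85,000 cap, so the fee is capped at $85,000.

$85,000.00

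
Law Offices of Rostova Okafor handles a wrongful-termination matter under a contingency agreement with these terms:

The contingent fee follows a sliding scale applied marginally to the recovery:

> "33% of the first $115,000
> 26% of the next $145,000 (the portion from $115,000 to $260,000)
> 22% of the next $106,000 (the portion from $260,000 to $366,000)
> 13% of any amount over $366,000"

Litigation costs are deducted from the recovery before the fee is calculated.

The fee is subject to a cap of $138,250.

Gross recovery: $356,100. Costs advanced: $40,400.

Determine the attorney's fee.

$87,904.00

Fee base (net of costs): $356,100 − $40,400 = $315,700
First $115,000 at 33% = $37,950.00
Next $145,000 at 26% = $37,700.00
Remaining $55,700 at 22% = $12,254.00
Fee: $37,950.00 + $37,700.00 + $12,254.00 = $87,904.00
$87,904.00 is under the $138,250 cap.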